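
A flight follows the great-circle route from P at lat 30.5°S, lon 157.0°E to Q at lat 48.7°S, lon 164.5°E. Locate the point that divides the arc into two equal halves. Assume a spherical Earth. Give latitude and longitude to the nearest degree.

From cos δ = sin φ₁ sin φ₂ + cos φ₁ cos φ₂ cos Δλ, the central angle is δ ≈ 0.333 rad (19.1°).
Interpolate at f = 1/2 with slerp weights a = sin((1−f)δ)/sin δ ≈ 0.507, b = sin(fδ)/sin δ ≈ 0.507.
p = a·p₁ + b·p₂ ≈ (-0.725, 0.260, -0.638); φ = arcsin(p_z) ≈ -39.66°, λ = atan2(p_y, p_x) ≈ 160.25°.

≈ lat 40°S, lon 160°E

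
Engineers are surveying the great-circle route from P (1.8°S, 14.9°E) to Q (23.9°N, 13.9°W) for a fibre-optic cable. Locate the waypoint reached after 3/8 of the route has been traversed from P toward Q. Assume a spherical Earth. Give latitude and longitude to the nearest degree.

Convert each endpoint to a unit vector on the sphere (x = cos φ cos λ, y = cos φ sin λ, z = sin φ).
The central angle between the endpoints is δ = arccos(p₁·p₂) ≈ 0.663 rad (38.0°).
Interpolate at f = 3/8 with slerp weights a = sin((1−f)δ)/sin δ ≈ 0.654, b = sin(fδ)/sin δ ≈ 0.400.
p = a·p₁ + b·p₂ ≈ (0.987, 0.080, 0.141); φ = arcsin(p_z) ≈ 8.13°, λ = atan2(p_y, p_x) ≈ 4.65°.

≈ (8°N, 5°E)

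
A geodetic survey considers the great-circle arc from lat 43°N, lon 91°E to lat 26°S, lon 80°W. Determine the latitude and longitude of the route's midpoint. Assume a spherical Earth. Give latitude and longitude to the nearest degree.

The haversine formula gives a central angle δ ≈ 2.818 rad (161.5°) between the endpoints.
Interpolate at f = 1/2 with slerp weights a = sin((1−f)δ)/sin δ ≈ 3.107, b = sin(fδ)/sin δ ≈ 3.107.
p = a·p₁ + b·p₂ ≈ (0.445, -0.478, 0.757); φ = arcsin(p_z) ≈ 49.20°, λ = atan2(p_y, p_x) ≈ -47.04°.

≈ lat 49°N, lon 47°W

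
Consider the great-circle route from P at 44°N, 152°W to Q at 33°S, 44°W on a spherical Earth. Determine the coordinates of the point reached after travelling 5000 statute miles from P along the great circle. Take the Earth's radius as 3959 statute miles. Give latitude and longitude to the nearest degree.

The haversine formula gives a central angle δ ≈ 2.171 rad (124.4°) between the endpoints. The total great-circle distance is δ·R ≈ 2.171 × 3959 ≈ 8595 mi, so the target fraction is f = 5000/8595 ≈ 0.582.
Interpolate at f ≈ 0.582 with slerp weights a = sin((1−f)δ)/sin δ ≈ 0.955, b = sin(fδ)/sin δ ≈ 1.155.
p = a·p₁ + b·p₂ ≈ (0.090, -0.995, 0.035); φ = arcsin(p_z) ≈ 1.98°, λ = atan2(p_y, p_x) ≈ -84.83°.

≈ 2°N, 85°W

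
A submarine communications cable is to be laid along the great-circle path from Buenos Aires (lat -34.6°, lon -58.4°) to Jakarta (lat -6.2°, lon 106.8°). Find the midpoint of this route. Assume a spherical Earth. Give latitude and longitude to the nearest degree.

The haversine formula gives a central angle δ ≈ 2.389 rad (136.9°) between the endpoints.
Interpolate at f = 1/2 with slerp weights a = sin((1−f)δ)/sin δ ≈ 1.360, b = sin(fδ)/sin δ ≈ 1.360.
p = a·p₁ + b·p₂ ≈ (0.196, 0.341, -0.919); φ = arcsin(p_z) ≈ -66.84°, λ = atan2(p_y, p_x) ≈ 60.13°.

≈ lat -67°, lon 60°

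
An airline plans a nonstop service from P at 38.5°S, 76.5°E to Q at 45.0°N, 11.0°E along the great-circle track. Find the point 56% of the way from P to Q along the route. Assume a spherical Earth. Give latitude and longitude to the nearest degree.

≈ 9°N, 42°E

Write both endpoints as unit vectors p₁, p₂ with components (cos φ cos λ, cos φ sin λ, sin φ).
The central angle between the endpoints is δ = arccos(p₁·p₂) ≈ 1.783 rad (102.2°).
Interpolate at f = 0.56 with slerp weights a = sin((1−f)δ)/sin δ ≈ 0.723, b = sin(fδ)/sin δ ≈ 0.860.
p = a·p₁ + b·p₂ ≈ (0.729, 0.666, 0.158); φ = arcsin(p_z) ≈ 9.10°, λ = atan2(p_y, p_x) ≈ 42.42°.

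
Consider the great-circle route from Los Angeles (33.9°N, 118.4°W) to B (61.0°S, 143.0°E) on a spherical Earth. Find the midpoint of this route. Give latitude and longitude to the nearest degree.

≈ (19°S, 151°W)

Write both endpoints as unit vectors p₁, p₂ with components (cos φ cos λ, cos φ sin λ, sin φ).
The central angle between the endpoints is δ = arccos(p₁·p₂) ≈ 2.151 rad (123.2°).
Interpolate at f = 1/2 with slerp weights a = sin((1−f)δ)/sin δ ≈ 1.052, b = sin(fδ)/sin δ ≈ 1.052.
p = a·p₁ + b·p₂ ≈ (-0.822, -0.461, -0.333); φ = arcsin(p_z) ≈ -19.47°, λ = atan2(p_y, p_x) ≈ -150.73°.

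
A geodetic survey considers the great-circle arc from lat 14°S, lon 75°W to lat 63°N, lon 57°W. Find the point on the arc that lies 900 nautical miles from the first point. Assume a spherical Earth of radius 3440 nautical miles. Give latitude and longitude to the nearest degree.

From cos δ = sin φ₁ sin φ₂ + cos φ₁ cos φ₂ cos Δλ, the central angle is δ ≈ 1.366 rad (78.3°). The total great-circle distance is δ·R ≈ 1.366 × 3440 ≈ 4699 nmi, so the target fraction is f = 900/4699 ≈ 0.192.
Interpolate at f ≈ 0.192 with slerp weights a = sin((1−f)δ)/sin δ ≈ 0.912, b = sin(fδ)/sin δ ≈ 0.264.
p = a·p₁ + b·p₂ ≈ (0.294, -0.956, 0.015); φ = arcsin(p_z) ≈ 0.84°, λ = atan2(p_y, p_x) ≈ -72.88°.

≈ lat 1°N, lon 73°W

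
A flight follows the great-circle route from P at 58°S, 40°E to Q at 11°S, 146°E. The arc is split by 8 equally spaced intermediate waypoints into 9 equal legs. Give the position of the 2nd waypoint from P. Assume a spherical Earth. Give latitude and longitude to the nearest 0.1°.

Convert each endpoint to a unit vector on the sphere (x = cos φ cos λ, y = cos φ sin λ, z = sin φ).
The central angle between the endpoints is δ = arccos(p₁·p₂) ≈ 1.552 rad (88.9°).
Interpolate at f = 2/9 with slerp weights a = sin((1−f)δ)/sin δ ≈ 0.935, b = sin(fδ)/sin δ ≈ 0.338.
p = a·p₁ + b·p₂ ≈ (0.104, 0.504, -0.857); φ = arcsin(p_z) ≈ -59.02°, λ = atan2(p_y, p_x) ≈ 78.32°.

≈ 59.0°S, 78.3°E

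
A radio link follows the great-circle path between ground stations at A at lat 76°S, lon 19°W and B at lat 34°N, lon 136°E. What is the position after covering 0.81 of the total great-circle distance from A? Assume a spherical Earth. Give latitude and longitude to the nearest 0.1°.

≈ lat 8.3°N, lon 132.2°E

The haversine formula gives a central angle δ ≈ 2.381 rad (136.4°) between the endpoints.
Interpolate at f = 0.81 with slerp weights a = sin((1−f)δ)/sin δ ≈ 0.634, b = sin(fδ)/sin δ ≈ 1.359.
p = a·p₁ + b·p₂ ≈ (-0.665, 0.733, 0.145); φ = arcsin(p_z) ≈ 8.31°, λ = atan2(p_y, p_x) ≈ 132.24°.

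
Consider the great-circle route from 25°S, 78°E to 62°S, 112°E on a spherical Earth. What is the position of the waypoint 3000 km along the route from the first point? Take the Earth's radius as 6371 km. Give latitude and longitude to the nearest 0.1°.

Write both endpoints as unit vectors p₁, p₂ with components (cos φ cos λ, cos φ sin λ, sin φ).
The central angle between the endpoints is δ = arccos(p₁·p₂) ≈ 0.758 rad (43.5°). The total great-circle distance is δ·R ≈ 0.758 × 6371 ≈ 4832 km, so the target fraction is f = 3000/4832 ≈ 0.621.
Interpolate at f ≈ 0.621 with slerp weights a = sin((1−f)δ)/sin δ ≈ 0.412, b = sin(fδ)/sin δ ≈ 0.660.
p = a·p₁ + b·p₂ ≈ (-0.038, 0.653, -0.757); φ = arcsin(p_z) ≈ -49.17°, λ = atan2(p_y, p_x) ≈ 93.36°.

≈ 49.2°S, 93.4°E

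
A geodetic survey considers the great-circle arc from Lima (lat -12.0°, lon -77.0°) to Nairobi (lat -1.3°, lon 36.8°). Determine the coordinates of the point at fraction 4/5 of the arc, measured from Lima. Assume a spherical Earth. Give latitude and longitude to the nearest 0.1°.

≈ lat -6.4°, lon 14.7°

From cos δ = sin φ₁ sin φ₂ + cos φ₁ cos φ₂ cos Δλ, the central angle is δ ≈ 1.971 rad (112.9°).
Interpolate at f = 4/5 with slerp weights a = sin((1−f)δ)/sin δ ≈ 0.417, b = sin(fδ)/sin δ ≈ 1.086.
p = a·p₁ + b·p₂ ≈ (0.961, 0.253, -0.111); φ = arcsin(p_z) ≈ -6.39°, λ = atan2(p_y, p_x) ≈ 14.73°.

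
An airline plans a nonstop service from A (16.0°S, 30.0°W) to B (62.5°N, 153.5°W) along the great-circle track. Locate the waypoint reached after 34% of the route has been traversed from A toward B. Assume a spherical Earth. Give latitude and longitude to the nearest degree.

Convert each endpoint to a unit vector on the sphere (x = cos φ cos λ, y = cos φ sin λ, z = sin φ).
The central angle between the endpoints is δ = arccos(p₁·p₂) ≈ 2.082 rad (119.3°).
Interpolate at f = 0.34 with slerp weights a = sin((1−f)δ)/sin δ ≈ 1.125, b = sin(fδ)/sin δ ≈ 0.746.
p = a·p₁ + b·p₂ ≈ (0.628, -0.694, 0.351); φ = arcsin(p_z) ≈ 20.58°, λ = atan2(p_y, p_x) ≈ -47.86°.

≈ (21°N, 48°W)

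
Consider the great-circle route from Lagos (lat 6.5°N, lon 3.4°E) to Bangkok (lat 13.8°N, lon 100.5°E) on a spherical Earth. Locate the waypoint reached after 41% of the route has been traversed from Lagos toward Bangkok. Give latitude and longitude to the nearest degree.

Write both endpoints as unit vectors p₁, p₂ with components (cos φ cos λ, cos φ sin λ, sin φ).
The central angle between the endpoints is δ = arccos(p₁·p₂) ≈ 1.663 rad (95.3°).
Interpolate at f = 0.41 with slerp weights a = sin((1−f)δ)/sin δ ≈ 0.835, b = sin(fδ)/sin δ ≈ 0.633.
p = a·p₁ + b·p₂ ≈ (0.716, 0.654, 0.245); φ = arcsin(p_z) ≈ 14.21°, λ = atan2(p_y, p_x) ≈ 42.39°.

≈ lat 14°N, lon 42°E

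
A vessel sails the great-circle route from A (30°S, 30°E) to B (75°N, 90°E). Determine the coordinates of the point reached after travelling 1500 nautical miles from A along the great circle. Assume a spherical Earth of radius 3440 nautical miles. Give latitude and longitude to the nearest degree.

Convert each endpoint to a unit vector on the sphere (x = cos φ cos λ, y = cos φ sin λ, z = sin φ).
The central angle between the endpoints is δ = arccos(p₁·p₂) ≈ 1.951 rad (111.8°). The total great-circle distance is δ·R ≈ 1.951 × 3440 ≈ 6711 nmi, so the target fraction is f = 1500/6711 ≈ 0.224.
Interpolate at f ≈ 0.224 with slerp weights a = sin((1−f)δ)/sin δ ≈ 1.075, b = sin(fδ)/sin δ ≈ 0.455.
p = a·p₁ + b·p₂ ≈ (0.806, 0.583, -0.098); φ = arcsin(p_z) ≈ -5.64°, λ = atan2(p_y, p_x) ≈ 35.88°.

≈ (6°S, 36°E)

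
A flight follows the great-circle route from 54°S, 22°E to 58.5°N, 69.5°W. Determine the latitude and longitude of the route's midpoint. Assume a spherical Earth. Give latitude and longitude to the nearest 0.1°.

From cos δ = sin φ₁ sin φ₂ + cos φ₁ cos φ₂ cos Δλ, the central angle is δ ≈ 2.343 rad (134.3°).
Interpolate at f = 1/2 with slerp weights a = sin((1−f)δ)/sin δ ≈ 1.286, b = sin(fδ)/sin δ ≈ 1.286.
p = a·p₁ + b·p₂ ≈ (0.936, -0.346, 0.056); φ = arcsin(p_z) ≈ 3.22°, λ = atan2(p_y, p_x) ≈ -20.30°.

≈ 3.2°N, 20.3°W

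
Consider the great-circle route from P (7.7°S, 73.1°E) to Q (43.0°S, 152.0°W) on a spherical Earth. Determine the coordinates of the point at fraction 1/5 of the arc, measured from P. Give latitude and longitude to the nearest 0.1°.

≈ (26.2°S, 87.5°E)

Convert each endpoint to a unit vector on the sphere (x = cos φ cos λ, y = cos φ sin λ, z = sin φ).
The central angle between the endpoints is δ = arccos(p₁·p₂) ≈ 2.004 rad (114.8°).
Interpolate at f = 1/5 with slerp weights a = sin((1−f)δ)/sin δ ≈ 1.101, b = sin(fδ)/sin δ ≈ 0.430.
p = a·p₁ + b·p₂ ≈ (0.040, 0.897, -0.441); φ = arcsin(p_z) ≈ -26.16°, λ = atan2(p_y, p_x) ≈ 87.47°.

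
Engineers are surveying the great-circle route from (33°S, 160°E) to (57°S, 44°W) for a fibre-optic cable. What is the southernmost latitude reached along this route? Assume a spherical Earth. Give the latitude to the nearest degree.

≈ 79°S

The great circle lies in the plane with unit normal n̂ = (p₁ × p₂)/|p₁ × p₂|.
Here n̂_z ≈ +0.186; the vertex latitude is φ_max = arccos|n̂_z| ≈ 79.3°.
Check via Clairaut: cos φ_max = |cos φ₁| · sin C = cos(33.0°)·sin(167.2°) ≈ 0.186, again giving ≈ 79.3°.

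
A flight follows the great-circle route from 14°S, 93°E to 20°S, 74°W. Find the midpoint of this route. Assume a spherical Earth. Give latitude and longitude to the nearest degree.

From cos δ = sin φ₁ sin φ₂ + cos φ₁ cos φ₂ cos Δλ, the central angle is δ ≈ 2.508 rad (143.7°).
Interpolate at f = 1/2 with slerp weights a = sin((1−f)δ)/sin δ ≈ 1.604, b = sin(fδ)/sin δ ≈ 1.604.
p = a·p₁ + b·p₂ ≈ (0.334, 0.105, -0.937); φ = arcsin(p_z) ≈ -69.50°, λ = atan2(p_y, p_x) ≈ 17.50°.

≈ 69°S, 18°E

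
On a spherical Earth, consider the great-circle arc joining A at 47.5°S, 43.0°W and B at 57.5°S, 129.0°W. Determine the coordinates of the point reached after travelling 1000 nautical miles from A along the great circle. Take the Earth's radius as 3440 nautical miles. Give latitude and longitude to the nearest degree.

Write both endpoints as unit vectors p₁, p₂ with components (cos φ cos λ, cos φ sin λ, sin φ).
The central angle between the endpoints is δ = arccos(p₁·p₂) ≈ 0.867 rad (49.7°). The total great-circle distance is δ·R ≈ 0.867 × 3440 ≈ 2982 nmi, so the target fraction is f = 1000/2982 ≈ 0.335.
Interpolate at f ≈ 0.335 with slerp weights a = sin((1−f)δ)/sin δ ≈ 0.715, b = sin(fδ)/sin δ ≈ 0.376.
p = a·p₁ + b·p₂ ≈ (0.226, -0.486, -0.844); φ = arcsin(p_z) ≈ -57.57°, λ = atan2(p_y, p_x) ≈ -65.07°.

≈ 58°S, 65°W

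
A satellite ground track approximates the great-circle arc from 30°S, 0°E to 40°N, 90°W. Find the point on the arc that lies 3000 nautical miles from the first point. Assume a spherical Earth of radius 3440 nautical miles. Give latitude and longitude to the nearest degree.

≈ 4°N, 38°W

From cos δ = sin φ₁ sin φ₂ + cos φ₁ cos φ₂ cos Δλ, the central angle is δ ≈ 1.898 rad (108.7°). The total great-circle distance is δ·R ≈ 1.898 × 3440 ≈ 6529 nmi, so the target fraction is f = 3000/6529 ≈ 0.459.
Interpolate at f ≈ 0.459 with slerp weights a = sin((1−f)δ)/sin δ ≈ 0.903, b = sin(fδ)/sin δ ≈ 0.809.
p = a·p₁ + b·p₂ ≈ (0.782, -0.619, 0.068); φ = arcsin(p_z) ≈ 3.91°, λ = atan2(p_y, p_x) ≈ -38.38°.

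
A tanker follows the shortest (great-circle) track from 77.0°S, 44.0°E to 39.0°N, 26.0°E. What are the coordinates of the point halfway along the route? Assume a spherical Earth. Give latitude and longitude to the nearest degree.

Convert each endpoint to a unit vector on the sphere (x = cos φ cos λ, y = cos φ sin λ, z = sin φ).
The central angle between the endpoints is δ = arccos(p₁·p₂) ≈ 2.034 rad (116.5°).
Interpolate at f = 1/2 with slerp weights a = sin((1−f)δ)/sin δ ≈ 0.951, b = sin(fδ)/sin δ ≈ 0.951.
p = a·p₁ + b·p₂ ≈ (0.818, 0.472, -0.328); φ = arcsin(p_z) ≈ -19.15°, λ = atan2(p_y, p_x) ≈ 30.01°.

≈ 19°S, 30°E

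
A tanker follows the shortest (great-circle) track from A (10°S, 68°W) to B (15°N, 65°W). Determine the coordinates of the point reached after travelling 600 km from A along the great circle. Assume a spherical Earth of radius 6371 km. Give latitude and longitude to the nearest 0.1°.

≈ (4.6°S, 67.4°W)

From cos δ = sin φ₁ sin φ₂ + cos φ₁ cos φ₂ cos Δλ, the central angle is δ ≈ 0.439 rad (25.2°). The total great-circle distance is δ·R ≈ 0.439 × 6371 ≈ 2799 km, so the target fraction is f = 600/2799 ≈ 0.214.
Interpolate at f ≈ 0.214 with slerp weights a = sin((1−f)δ)/sin δ ≈ 0.796, b = sin(fδ)/sin δ ≈ 0.221.
p = a·p₁ + b·p₂ ≈ (0.384, -0.920, -0.081); φ = arcsin(p_z) ≈ -4.64°, λ = atan2(p_y, p_x) ≈ -67.36°.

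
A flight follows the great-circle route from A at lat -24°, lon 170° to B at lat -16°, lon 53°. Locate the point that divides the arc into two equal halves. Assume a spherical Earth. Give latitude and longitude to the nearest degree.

Write both endpoints as unit vectors p₁, p₂ with components (cos φ cos λ, cos φ sin λ, sin φ).
The central angle between the endpoints is δ = arccos(p₁·p₂) ≈ 1.861 rad (106.7°).
Interpolate at f = 1/2 with slerp weights a = sin((1−f)δ)/sin δ ≈ 0.837, b = sin(fδ)/sin δ ≈ 0.837.
p = a·p₁ + b·p₂ ≈ (-0.269, 0.775, -0.571); φ = arcsin(p_z) ≈ -34.84°, λ = atan2(p_y, p_x) ≈ 109.12°.

≈ lat -35°, lon 109°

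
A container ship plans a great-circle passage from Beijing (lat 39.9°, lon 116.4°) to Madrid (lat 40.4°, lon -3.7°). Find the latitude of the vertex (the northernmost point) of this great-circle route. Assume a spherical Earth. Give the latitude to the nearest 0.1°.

≈ 59.4°

The great circle lies in the plane with unit normal n̂ = (p₁ × p₂)/|p₁ × p₂|.
Here n̂_z ≈ -0.509; the vertex latitude is φ_max = arccos|n̂_z| ≈ 59.4°.
Check via Clairaut: cos φ_max = |cos φ₁| · sin C = cos(39.9°)·sin(41.6°) ≈ 0.509, again giving ≈ 59.4°.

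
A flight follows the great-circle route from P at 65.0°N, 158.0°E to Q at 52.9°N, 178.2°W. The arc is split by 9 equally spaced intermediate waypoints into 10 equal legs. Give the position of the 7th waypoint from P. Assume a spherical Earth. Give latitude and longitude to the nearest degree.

Convert each endpoint to a unit vector on the sphere (x = cos φ cos λ, y = cos φ sin λ, z = sin φ).
The central angle between the endpoints is δ = arccos(p₁·p₂) ≈ 0.297 rad (17.0°).
Interpolate at f = 7/10 with slerp weights a = sin((1−f)δ)/sin δ ≈ 0.304, b = sin(fδ)/sin δ ≈ 0.705.
p = a·p₁ + b·p₂ ≈ (-0.544, 0.035, 0.838); φ = arcsin(p_z) ≈ 56.94°, λ = atan2(p_y, p_x) ≈ 176.34°.

≈ 57°N, 176°E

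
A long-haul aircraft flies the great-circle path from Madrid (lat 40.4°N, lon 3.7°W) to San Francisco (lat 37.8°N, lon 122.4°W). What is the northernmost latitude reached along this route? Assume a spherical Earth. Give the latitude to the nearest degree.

≈ 58°N

The great circle lies in the plane with unit normal n̂ = (p₁ × p₂)/|p₁ × p₂|.
Here n̂_z ≈ -0.531; the vertex latitude is φ_max = arccos|n̂_z| ≈ 57.9°.
Check via Clairaut: cos φ_max = |cos φ₁| · sin C = cos(40.4°)·sin(44.2°) ≈ 0.531, again giving ≈ 57.9°.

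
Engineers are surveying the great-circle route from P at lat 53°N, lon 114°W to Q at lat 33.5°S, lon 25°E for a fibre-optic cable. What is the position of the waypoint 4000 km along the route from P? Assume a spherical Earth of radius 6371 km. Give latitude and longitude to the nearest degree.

≈ lat 49°N, lon 56°W

Write both endpoints as unit vectors p₁, p₂ with components (cos φ cos λ, cos φ sin λ, sin φ).
The central angle between the endpoints is δ = arccos(p₁·p₂) ≈ 2.531 rad (145.0°). The total great-circle distance is δ·R ≈ 2.531 × 6371 ≈ 16128 km, so the target fraction is f = 4000/16128 ≈ 0.248.
Interpolate at f ≈ 0.248 with slerp weights a = sin((1−f)δ)/sin δ ≈ 1.649, b = sin(fδ)/sin δ ≈ 1.025.
p = a·p₁ + b·p₂ ≈ (0.371, -0.546, 0.751); φ = arcsin(p_z) ≈ 48.72°, λ = atan2(p_y, p_x) ≈ -55.78°.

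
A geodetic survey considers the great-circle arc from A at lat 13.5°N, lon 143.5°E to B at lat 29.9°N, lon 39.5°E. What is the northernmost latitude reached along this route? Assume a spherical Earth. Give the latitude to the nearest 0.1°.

≈ 34.8°N

The great circle lies in the plane with unit normal n̂ = (p₁ × p₂)/|p₁ × p₂|.
Here n̂_z ≈ -0.821; the vertex latitude is φ_max = arccos|n̂_z| ≈ 34.8°.
Check via Clairaut: cos φ_max = |cos φ₁| · sin C = cos(13.5°)·sin(57.6°) ≈ 0.821, again giving ≈ 34.8°.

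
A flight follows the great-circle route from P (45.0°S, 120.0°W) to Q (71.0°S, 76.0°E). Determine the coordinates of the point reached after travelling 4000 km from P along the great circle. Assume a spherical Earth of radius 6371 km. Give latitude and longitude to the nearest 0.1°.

From cos δ = sin φ₁ sin φ₂ + cos φ₁ cos φ₂ cos Δλ, the central angle is δ ≈ 1.107 rad (63.4°). The total great-circle distance is δ·R ≈ 1.107 × 6371 ≈ 7053 km, so the target fraction is f = 4000/7053 ≈ 0.567.
Interpolate at f ≈ 0.567 with slerp weights a = sin((1−f)δ)/sin δ ≈ 0.516, b = sin(fδ)/sin δ ≈ 0.657.
p = a·p₁ + b·p₂ ≈ (-0.131, -0.108, -0.986); φ = arcsin(p_z) ≈ -80.24°, λ = atan2(p_y, p_x) ≈ -140.34°.

≈ (80.2°S, 140.3°W)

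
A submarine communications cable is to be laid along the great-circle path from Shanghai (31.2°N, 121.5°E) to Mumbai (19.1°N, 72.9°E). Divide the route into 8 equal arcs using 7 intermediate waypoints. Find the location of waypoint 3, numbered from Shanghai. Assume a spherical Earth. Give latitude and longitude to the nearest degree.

≈ 29°N, 102°E

Write both endpoints as unit vectors p₁, p₂ with components (cos φ cos λ, cos φ sin λ, sin φ).
The central angle between the endpoints is δ = arccos(p₁·p₂) ≈ 0.790 rad (45.2°).
Interpolate at f = 3/8 with slerp weights a = sin((1−f)δ)/sin δ ≈ 0.667, b = sin(fδ)/sin δ ≈ 0.411.
p = a·p₁ + b·p₂ ≈ (-0.184, 0.858, 0.480); φ = arcsin(p_z) ≈ 28.69°, λ = atan2(p_y, p_x) ≈ 102.11°.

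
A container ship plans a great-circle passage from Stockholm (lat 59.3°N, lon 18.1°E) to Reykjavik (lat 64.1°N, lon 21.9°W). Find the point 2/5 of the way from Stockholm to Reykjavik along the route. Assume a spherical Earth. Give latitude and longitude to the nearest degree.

≈ lat 63°N, lon 4°E

Write both endpoints as unit vectors p₁, p₂ with components (cos φ cos λ, cos φ sin λ, sin φ).
The central angle between the endpoints is δ = arccos(p₁·p₂) ≈ 0.335 rad (19.2°).
Interpolate at f = 2/5 with slerp weights a = sin((1−f)δ)/sin δ ≈ 0.607, b = sin(fδ)/sin δ ≈ 0.406.
p = a·p₁ + b·p₂ ≈ (0.459, 0.030, 0.888); φ = arcsin(p_z) ≈ 62.59°, λ = atan2(p_y, p_x) ≈ 3.75°.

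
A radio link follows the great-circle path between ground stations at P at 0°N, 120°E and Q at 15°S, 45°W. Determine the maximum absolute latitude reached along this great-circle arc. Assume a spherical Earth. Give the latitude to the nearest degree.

≈ 46°S

The great circle lies in the plane with unit normal n̂ = (p₁ × p₂)/|p₁ × p₂|.
Here n̂_z ≈ -0.695; the vertex latitude is φ_max = arccos|n̂_z| ≈ 46.0°.
Check via Clairaut: cos φ_max = |cos φ₁| · sin C = cos(0.0°)·sin(136.0°) ≈ 0.695, again giving ≈ 46.0°.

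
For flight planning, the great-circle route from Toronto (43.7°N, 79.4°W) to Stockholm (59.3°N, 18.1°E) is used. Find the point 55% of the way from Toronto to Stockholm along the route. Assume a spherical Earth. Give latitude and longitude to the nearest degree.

The haversine formula gives a central angle δ ≈ 0.993 rad (56.9°) between the endpoints.
Interpolate at f = 0.55 with slerp weights a = sin((1−f)δ)/sin δ ≈ 0.516, b = sin(fδ)/sin δ ≈ 0.620.
p = a·p₁ + b·p₂ ≈ (0.370, -0.268, 0.890); φ = arcsin(p_z) ≈ 62.83°, λ = atan2(p_y, p_x) ≈ -35.98°.

≈ 63°N, 36°W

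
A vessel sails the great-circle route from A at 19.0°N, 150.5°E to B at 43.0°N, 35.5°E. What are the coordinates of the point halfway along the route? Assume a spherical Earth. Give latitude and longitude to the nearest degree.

≈ 48°N, 104°E

Write both endpoints as unit vectors p₁, p₂ with components (cos φ cos λ, cos φ sin λ, sin φ).
The central angle between the endpoints is δ = arccos(p₁·p₂) ≈ 1.641 rad (94.0°).
Interpolate at f = 1/2 with slerp weights a = sin((1−f)δ)/sin δ ≈ 0.733, b = sin(fδ)/sin δ ≈ 0.733.
p = a·p₁ + b·p₂ ≈ (-0.167, 0.653, 0.739); φ = arcsin(p_z) ≈ 47.63°, λ = atan2(p_y, p_x) ≈ 104.34°.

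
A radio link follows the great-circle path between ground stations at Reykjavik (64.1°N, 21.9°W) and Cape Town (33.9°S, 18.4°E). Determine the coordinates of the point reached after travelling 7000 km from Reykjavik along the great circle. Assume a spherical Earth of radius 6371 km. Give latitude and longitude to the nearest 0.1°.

The haversine formula gives a central angle δ ≈ 1.798 rad (103.0°) between the endpoints. The total great-circle distance is δ·R ≈ 1.798 × 6371 ≈ 11455 km, so the target fraction is f = 7000/11455 ≈ 0.611.
Interpolate at f ≈ 0.611 with slerp weights a = sin((1−f)δ)/sin δ ≈ 0.661, b = sin(fδ)/sin δ ≈ 0.914.
p = a·p₁ + b·p₂ ≈ (0.988, 0.132, 0.084); φ = arcsin(p_z) ≈ 4.84°, λ = atan2(p_y, p_x) ≈ 7.60°.

≈ 4.8°N, 7.6°E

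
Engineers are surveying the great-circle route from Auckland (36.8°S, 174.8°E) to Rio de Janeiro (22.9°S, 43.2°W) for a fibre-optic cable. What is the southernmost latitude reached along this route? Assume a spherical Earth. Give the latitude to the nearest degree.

≈ 61°S

The great circle lies in the plane with unit normal n̂ = (p₁ × p₂)/|p₁ × p₂|.
Here n̂_z ≈ +0.484; the vertex latitude is φ_max = arccos|n̂_z| ≈ 61.0°.
Check via Clairaut: cos φ_max = |cos φ₁| · sin C = cos(36.8°)·sin(142.8°) ≈ 0.484, again giving ≈ 61.0°.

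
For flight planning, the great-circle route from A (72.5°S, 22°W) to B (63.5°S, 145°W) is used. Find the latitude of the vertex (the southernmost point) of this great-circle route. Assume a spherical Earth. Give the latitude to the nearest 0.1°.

The great circle lies in the plane with unit normal n̂ = (p₁ × p₂)/|p₁ × p₂|.
Here n̂_z ≈ -0.180; the vertex latitude is φ_max = arccos|n̂_z| ≈ 79.6°.

≈ 79.6°S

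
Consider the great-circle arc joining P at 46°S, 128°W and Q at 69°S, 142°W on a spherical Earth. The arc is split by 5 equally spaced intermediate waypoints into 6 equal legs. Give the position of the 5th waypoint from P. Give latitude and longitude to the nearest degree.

≈ 65°S, 138°W

Convert each endpoint to a unit vector on the sphere (x = cos φ cos λ, y = cos φ sin λ, z = sin φ).
The central angle between the endpoints is δ = arccos(p₁·p₂) ≈ 0.420 rad (24.1°).
Interpolate at f = 5/6 with slerp weights a = sin((1−f)δ)/sin δ ≈ 0.172, b = sin(fδ)/sin δ ≈ 0.841.
p = a·p₁ + b·p₂ ≈ (-0.311, -0.279, -0.908); φ = arcsin(p_z) ≈ -65.29°, λ = atan2(p_y, p_x) ≈ -138.05°.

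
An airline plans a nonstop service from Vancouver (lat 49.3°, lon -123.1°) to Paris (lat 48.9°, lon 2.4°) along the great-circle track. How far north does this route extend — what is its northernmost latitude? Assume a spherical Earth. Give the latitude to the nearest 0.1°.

≈ 68.4°

The great circle lies in the plane with unit normal n̂ = (p₁ × p₂)/|p₁ × p₂|.
Here n̂_z ≈ +0.369; the vertex latitude is φ_max = arccos|n̂_z| ≈ 68.4°.
Check via Clairaut: cos φ_max = |cos φ₁| · sin C = cos(49.3°)·sin(34.4°) ≈ 0.369, again giving ≈ 68.4°.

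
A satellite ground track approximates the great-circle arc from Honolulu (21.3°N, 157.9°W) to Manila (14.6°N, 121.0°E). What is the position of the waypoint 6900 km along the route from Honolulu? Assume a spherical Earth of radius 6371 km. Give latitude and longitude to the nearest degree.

Convert each endpoint to a unit vector on the sphere (x = cos φ cos λ, y = cos φ sin λ, z = sin φ).
The central angle between the endpoints is δ = arccos(p₁·p₂) ≈ 1.338 rad (76.6°). The total great-circle distance is δ·R ≈ 1.338 × 6371 ≈ 8522 km, so the target fraction is f = 6900/8522 ≈ 0.810.
Interpolate at f ≈ 0.810 with slerp weights a = sin((1−f)δ)/sin δ ≈ 0.259, b = sin(fδ)/sin δ ≈ 0.908.
p = a·p₁ + b·p₂ ≈ (-0.676, 0.662, 0.323); φ = arcsin(p_z) ≈ 18.84°, λ = atan2(p_y, p_x) ≈ 135.58°.

≈ 19°N, 136°E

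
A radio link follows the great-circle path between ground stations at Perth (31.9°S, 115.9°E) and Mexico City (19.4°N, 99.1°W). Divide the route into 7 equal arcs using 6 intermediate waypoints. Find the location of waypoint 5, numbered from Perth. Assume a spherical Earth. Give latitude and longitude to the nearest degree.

Write both endpoints as unit vectors p₁, p₂ with components (cos φ cos λ, cos φ sin λ, sin φ).
The central angle between the endpoints is δ = arccos(p₁·p₂) ≈ 2.553 rad (146.3°).
Interpolate at f = 5/7 with slerp weights a = sin((1−f)δ)/sin δ ≈ 1.199, b = sin(fδ)/sin δ ≈ 1.743.
p = a·p₁ + b·p₂ ≈ (-0.705, -0.707, -0.055); φ = arcsin(p_z) ≈ -3.15°, λ = atan2(p_y, p_x) ≈ -134.90°.

≈ 3°S, 135°W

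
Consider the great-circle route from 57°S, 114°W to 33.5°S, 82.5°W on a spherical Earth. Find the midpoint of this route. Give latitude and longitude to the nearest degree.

≈ 46°S, 95°W

Write both endpoints as unit vectors p₁, p₂ with components (cos φ cos λ, cos φ sin λ, sin φ).
The central angle between the endpoints is δ = arccos(p₁·p₂) ≈ 0.555 rad (31.8°).
Interpolate at f = 1/2 with slerp weights a = sin((1−f)δ)/sin δ ≈ 0.520, b = sin(fδ)/sin δ ≈ 0.520.
p = a·p₁ + b·p₂ ≈ (-0.059, -0.688, -0.723); φ = arcsin(p_z) ≈ -46.30°, λ = atan2(p_y, p_x) ≈ -94.86°.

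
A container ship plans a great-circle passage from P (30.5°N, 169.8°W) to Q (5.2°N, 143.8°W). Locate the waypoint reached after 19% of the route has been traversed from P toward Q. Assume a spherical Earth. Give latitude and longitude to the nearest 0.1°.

≈ (26.0°N, 164.2°W)

Convert each endpoint to a unit vector on the sphere (x = cos φ cos λ, y = cos φ sin λ, z = sin φ).
The central angle between the endpoints is δ = arccos(p₁·p₂) ≈ 0.614 rad (35.2°).
Interpolate at f = 0.19 with slerp weights a = sin((1−f)δ)/sin δ ≈ 0.828, b = sin(fδ)/sin δ ≈ 0.202.
p = a·p₁ + b·p₂ ≈ (-0.865, -0.245, 0.439); φ = arcsin(p_z) ≈ 26.01°, λ = atan2(p_y, p_x) ≈ -164.17°.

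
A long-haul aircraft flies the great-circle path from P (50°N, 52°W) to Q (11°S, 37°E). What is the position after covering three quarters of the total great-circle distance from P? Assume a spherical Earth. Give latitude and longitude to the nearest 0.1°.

≈ (7.8°N, 21.3°E)

Write both endpoints as unit vectors p₁, p₂ with components (cos φ cos λ, cos φ sin λ, sin φ).
The central angle between the endpoints is δ = arccos(p₁·p₂) ≈ 1.706 rad (97.8°).
Interpolate at f = 3/4 with slerp weights a = sin((1−f)δ)/sin δ ≈ 0.418, b = sin(fδ)/sin δ ≈ 0.967.
p = a·p₁ + b·p₂ ≈ (0.923, 0.360, 0.135); φ = arcsin(p_z) ≈ 7.78°, λ = atan2(p_y, p_x) ≈ 21.28°.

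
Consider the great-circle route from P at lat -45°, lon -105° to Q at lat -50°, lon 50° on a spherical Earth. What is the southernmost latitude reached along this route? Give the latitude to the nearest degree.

≈ -79°

The great circle lies in the plane with unit normal n̂ = (p₁ × p₂)/|p₁ × p₂|.
Here n̂_z ≈ +0.194; the vertex latitude is φ_max = arccos|n̂_z| ≈ 78.8°.
Check via Clairaut: cos φ_max = |cos φ₁| · sin C = cos(45.0°)·sin(164.1°) ≈ 0.194, again giving ≈ 78.8°.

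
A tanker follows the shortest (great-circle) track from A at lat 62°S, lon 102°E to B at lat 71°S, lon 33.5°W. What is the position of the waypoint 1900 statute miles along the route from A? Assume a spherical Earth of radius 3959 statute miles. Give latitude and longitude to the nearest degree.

Convert each endpoint to a unit vector on the sphere (x = cos φ cos λ, y = cos φ sin λ, z = sin φ).
The central angle between the endpoints is δ = arccos(p₁·p₂) ≈ 0.759 rad (43.5°). The total great-circle distance is δ·R ≈ 0.759 × 3959 ≈ 3003 mi, so the target fraction is f = 1900/3003 ≈ 0.633.
Interpolate at f ≈ 0.633 with slerp weights a = sin((1−f)δ)/sin δ ≈ 0.400, b = sin(fδ)/sin δ ≈ 0.671.
p = a·p₁ + b·p₂ ≈ (0.143, 0.063, -0.988); φ = arcsin(p_z) ≈ -81.00°, λ = atan2(p_y, p_x) ≈ 23.75°.

≈ lat 81°S, lon 24°E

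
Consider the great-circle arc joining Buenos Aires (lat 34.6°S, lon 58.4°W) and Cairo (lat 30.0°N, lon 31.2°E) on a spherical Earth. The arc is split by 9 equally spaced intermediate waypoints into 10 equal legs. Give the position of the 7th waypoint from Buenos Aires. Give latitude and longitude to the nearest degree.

≈ lat 11°N, lon 4°E

Write both endpoints as unit vectors p₁, p₂ with components (cos φ cos λ, cos φ sin λ, sin φ).
The central angle between the endpoints is δ = arccos(p₁·p₂) ≈ 1.853 rad (106.2°).
Interpolate at f = 7/10 with slerp weights a = sin((1−f)δ)/sin δ ≈ 0.550, b = sin(fδ)/sin δ ≈ 1.003.
p = a·p₁ + b·p₂ ≈ (0.980, 0.064, 0.189); φ = arcsin(p_z) ≈ 10.91°, λ = atan2(p_y, p_x) ≈ 3.76°.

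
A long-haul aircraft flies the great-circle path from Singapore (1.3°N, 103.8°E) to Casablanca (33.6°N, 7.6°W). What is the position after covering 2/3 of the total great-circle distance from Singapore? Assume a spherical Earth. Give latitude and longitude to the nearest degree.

≈ (34°N, 36°E)

From cos δ = sin φ₁ sin φ₂ + cos φ₁ cos φ₂ cos Δλ, the central angle is δ ≈ 1.866 rad (106.9°).
Interpolate at f = 2/3 with slerp weights a = sin((1−f)δ)/sin δ ≈ 0.609, b = sin(fδ)/sin δ ≈ 0.990.
p = a·p₁ + b·p₂ ≈ (0.672, 0.482, 0.562); φ = arcsin(p_z) ≈ 34.18°, λ = atan2(p_y, p_x) ≈ 35.67°.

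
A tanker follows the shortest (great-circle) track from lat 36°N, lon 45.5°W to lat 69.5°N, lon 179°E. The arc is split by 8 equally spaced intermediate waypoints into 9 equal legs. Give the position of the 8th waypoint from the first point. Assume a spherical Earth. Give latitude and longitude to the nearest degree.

Convert each endpoint to a unit vector on the sphere (x = cos φ cos λ, y = cos φ sin λ, z = sin φ).
The central angle between the endpoints is δ = arccos(p₁·p₂) ≈ 1.215 rad (69.6°).
Interpolate at f = 8/9 with slerp weights a = sin((1−f)δ)/sin δ ≈ 0.144, b = sin(fδ)/sin δ ≈ 0.941.
p = a·p₁ + b·p₂ ≈ (-0.248, -0.077, 0.966); φ = arcsin(p_z) ≈ 74.95°, λ = atan2(p_y, p_x) ≈ -162.73°.

≈ lat 75°N, lon 163°W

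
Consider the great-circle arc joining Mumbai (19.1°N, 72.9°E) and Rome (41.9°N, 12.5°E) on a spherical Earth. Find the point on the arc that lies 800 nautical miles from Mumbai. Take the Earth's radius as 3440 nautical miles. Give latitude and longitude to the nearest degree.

Convert each endpoint to a unit vector on the sphere (x = cos φ cos λ, y = cos φ sin λ, z = sin φ).
The central angle between the endpoints is δ = arccos(p₁·p₂) ≈ 0.969 rad (55.5°). The total great-circle distance is δ·R ≈ 0.969 × 3440 ≈ 3334 nmi, so the target fraction is f = 800/3334 ≈ 0.240.
Interpolate at f ≈ 0.240 with slerp weights a = sin((1−f)δ)/sin δ ≈ 0.815, b = sin(fδ)/sin δ ≈ 0.280.
p = a·p₁ + b·p₂ ≈ (0.430, 0.781, 0.453); φ = arcsin(p_z) ≈ 26.96°, λ = atan2(p_y, p_x) ≈ 61.19°.

≈ (27°N, 61°E)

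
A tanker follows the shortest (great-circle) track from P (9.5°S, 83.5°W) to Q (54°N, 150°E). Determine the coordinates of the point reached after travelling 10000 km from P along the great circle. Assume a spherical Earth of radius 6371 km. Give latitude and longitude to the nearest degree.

Convert each endpoint to a unit vector on the sphere (x = cos φ cos λ, y = cos φ sin λ, z = sin φ).
The central angle between the endpoints is δ = arccos(p₁·p₂) ≈ 2.070 rad (118.6°). The total great-circle distance is δ·R ≈ 2.070 × 6371 ≈ 13185 km, so the target fraction is f = 10000/13185 ≈ 0.758.
Interpolate at f ≈ 0.758 with slerp weights a = sin((1−f)δ)/sin δ ≈ 0.546, b = sin(fδ)/sin δ ≈ 1.139.
p = a·p₁ + b·p₂ ≈ (-0.519, -0.200, 0.831); φ = arcsin(p_z) ≈ 56.22°, λ = atan2(p_y, p_x) ≈ -158.89°.

≈ (56°N, 159°W)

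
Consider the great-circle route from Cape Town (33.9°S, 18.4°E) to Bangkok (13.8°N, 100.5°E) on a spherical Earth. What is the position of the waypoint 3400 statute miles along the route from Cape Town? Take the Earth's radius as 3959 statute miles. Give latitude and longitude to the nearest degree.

Write both endpoints as unit vectors p₁, p₂ with components (cos φ cos λ, cos φ sin λ, sin φ).
The central angle between the endpoints is δ = arccos(p₁·p₂) ≈ 1.593 rad (91.3°). The total great-circle distance is δ·R ≈ 1.593 × 3959 ≈ 6307 mi, so the target fraction is f = 3400/6307 ≈ 0.539.
Interpolate at f ≈ 0.539 with slerp weights a = sin((1−f)δ)/sin δ ≈ 0.670, b = sin(fδ)/sin δ ≈ 0.757.
p = a·p₁ + b·p₂ ≈ (0.394, 0.899, -0.193); φ = arcsin(p_z) ≈ -11.14°, λ = atan2(p_y, p_x) ≈ 66.34°.

≈ (11°S, 66°E)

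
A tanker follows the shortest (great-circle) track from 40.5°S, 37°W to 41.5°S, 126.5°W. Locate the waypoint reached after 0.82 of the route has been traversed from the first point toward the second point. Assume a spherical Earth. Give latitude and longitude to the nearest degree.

≈ 47°S, 112°W

From cos δ = sin φ₁ sin φ₂ + cos φ₁ cos φ₂ cos Δλ, the central angle is δ ≈ 1.120 rad (64.2°).
Interpolate at f = 0.82 with slerp weights a = sin((1−f)δ)/sin δ ≈ 0.222, b = sin(fδ)/sin δ ≈ 0.883.
p = a·p₁ + b·p₂ ≈ (-0.258, -0.633, -0.730); φ = arcsin(p_z) ≈ -46.85°, λ = atan2(p_y, p_x) ≈ -112.18°.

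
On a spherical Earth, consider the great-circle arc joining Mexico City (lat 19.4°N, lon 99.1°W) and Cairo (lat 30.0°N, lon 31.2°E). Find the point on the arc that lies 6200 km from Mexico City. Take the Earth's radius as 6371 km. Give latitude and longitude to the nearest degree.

The haversine formula gives a central angle δ ≈ 1.941 rad (111.2°) between the endpoints. The total great-circle distance is δ·R ≈ 1.941 × 6371 ≈ 12369 km, so the target fraction is f = 6200/12369 ≈ 0.501.
Interpolate at f ≈ 0.501 with slerp weights a = sin((1−f)δ)/sin δ ≈ 0.884, b = sin(fδ)/sin δ ≈ 0.887.
p = a·p₁ + b·p₂ ≈ (0.525, -0.425, 0.737); φ = arcsin(p_z) ≈ 47.48°, λ = atan2(p_y, p_x) ≈ -39.01°.

≈ lat 47°N, lon 39°W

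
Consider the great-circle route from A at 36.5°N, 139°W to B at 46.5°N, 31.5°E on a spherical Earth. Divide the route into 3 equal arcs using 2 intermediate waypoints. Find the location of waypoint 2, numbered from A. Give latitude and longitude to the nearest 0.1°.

Write both endpoints as unit vectors p₁, p₂ with components (cos φ cos λ, cos φ sin λ, sin φ).
The central angle between the endpoints is δ = arccos(p₁·p₂) ≈ 1.685 rad (96.6°).
Interpolate at f = 2/3 with slerp weights a = sin((1−f)δ)/sin δ ≈ 0.536, b = sin(fδ)/sin δ ≈ 0.908.
p = a·p₁ + b·p₂ ≈ (0.207, 0.044, 0.977); φ = arcsin(p_z) ≈ 77.77°, λ = atan2(p_y, p_x) ≈ 11.89°.

≈ 77.8°N, 11.9°E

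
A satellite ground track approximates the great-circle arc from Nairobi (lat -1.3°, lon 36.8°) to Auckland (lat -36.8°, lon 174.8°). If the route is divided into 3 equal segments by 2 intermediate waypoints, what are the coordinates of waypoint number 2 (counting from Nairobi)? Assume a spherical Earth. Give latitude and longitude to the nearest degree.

Convert each endpoint to a unit vector on the sphere (x = cos φ cos λ, y = cos φ sin λ, z = sin φ).
The central angle between the endpoints is δ = arccos(p₁·p₂) ≈ 2.191 rad (125.5°).
Interpolate at f = 2/3 with slerp weights a = sin((1−f)δ)/sin δ ≈ 0.820, b = sin(fδ)/sin δ ≈ 1.222.
p = a·p₁ + b·p₂ ≈ (-0.318, 0.580, -0.750); φ = arcsin(p_z) ≈ -48.62°, λ = atan2(p_y, p_x) ≈ 118.73°.

≈ lat -49°, lon 119°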